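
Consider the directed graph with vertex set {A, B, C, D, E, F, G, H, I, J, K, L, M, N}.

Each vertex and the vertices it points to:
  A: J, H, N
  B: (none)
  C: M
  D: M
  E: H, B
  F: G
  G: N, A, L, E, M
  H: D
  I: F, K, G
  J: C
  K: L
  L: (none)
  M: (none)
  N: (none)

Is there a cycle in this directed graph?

DFS with white/gray/black marking, starting from I:
I gray
  F gray
    G gray
      N gray
      N black
      A gray
        J gray
          C gray
            M gray
            M black
          C black
        J black
        H gray
          D gray
            D→M: M black — skip
          D black
        H black
        A→N: N black — skip
      A black
      L gray
      L black
      E gray
        E→H: H black — skip
        B gray
        B black
      E black
      G→M: M black — skip
    G black
  F black
  K gray
    K→L: L black — skip
  K black
  I→G: G black — skip
I black
Every edge goes to a white or black vertex — no back edge, so the graph is acyclic.

No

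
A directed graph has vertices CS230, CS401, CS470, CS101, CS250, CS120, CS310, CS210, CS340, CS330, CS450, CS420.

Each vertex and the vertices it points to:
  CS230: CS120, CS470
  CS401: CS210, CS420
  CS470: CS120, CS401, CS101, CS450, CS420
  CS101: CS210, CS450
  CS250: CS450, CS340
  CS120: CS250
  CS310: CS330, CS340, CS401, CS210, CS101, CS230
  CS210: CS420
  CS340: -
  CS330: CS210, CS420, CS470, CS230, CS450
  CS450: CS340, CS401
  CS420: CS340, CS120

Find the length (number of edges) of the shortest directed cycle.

For each vertex v, BFS finds the shortest path from v back to v.
The shortest such closed walk is CS420 → CS120 → CS250 → CS450 → CS401 → CS420, length 5.

5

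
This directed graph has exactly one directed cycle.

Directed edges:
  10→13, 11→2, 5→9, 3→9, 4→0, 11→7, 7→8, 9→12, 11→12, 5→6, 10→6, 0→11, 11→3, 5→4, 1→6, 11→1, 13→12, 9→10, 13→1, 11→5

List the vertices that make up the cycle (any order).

0, 4, 5, 11

DFS with gray/black marking from 11:
11 gray
  5 gray
    9 gray
      12 gray
      12 black
      10 gray
        6 gray
        6 black
        13 gray
          13→12: 12 black — skip
          1 gray
            1→6: 6 black — skip
          1 black
        13 black
      10 black
    9 black
    4 gray
      0 gray
        0→11: 11 is gray → back edge
Back edge closes the cycle 11 → 5 → 4 → 0 → 11; its vertices are {0, 4, 5, 11}.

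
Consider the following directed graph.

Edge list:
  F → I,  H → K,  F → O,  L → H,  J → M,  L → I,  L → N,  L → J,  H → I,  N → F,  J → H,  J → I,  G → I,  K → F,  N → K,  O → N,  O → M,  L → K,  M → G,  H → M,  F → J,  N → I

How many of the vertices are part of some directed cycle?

A vertex is on a directed cycle iff it belongs to a strongly connected component of size ≥ 2 (or has a self-loop).
The vertices on cycles are {F, H, J, K, N, O} — 6 in total.

6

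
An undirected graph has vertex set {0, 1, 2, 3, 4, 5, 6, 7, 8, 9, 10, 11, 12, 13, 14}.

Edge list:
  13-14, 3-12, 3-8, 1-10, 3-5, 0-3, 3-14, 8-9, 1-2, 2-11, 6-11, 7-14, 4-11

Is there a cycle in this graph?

DFS, tracking each vertex's parent; an edge to a visited non-parent vertex closes a cycle.
Start from 4:
visit 4 (parent –)
  visit 11 (parent 4)
    11–4: parent, skip
    visit 2 (parent 11)
      visit 1 (parent 2)
        1–2: parent, skip
        visit 10 (parent 1)
          10–1: parent, skip
      2–11: parent, skip
    visit 6 (parent 11)
      6–11: parent, skip
visit 0 (parent –)
  visit 3 (parent 0)
    3–0: parent, skip
    visit 14 (parent 3)
      visit 7 (parent 14)
        7–14: parent, skip
      visit 13 (parent 14)
        13–14: parent, skip
      14–3: parent, skip
    visit 8 (parent 3)
      visit 9 (parent 8)
        9–8: parent, skip
      8–3: parent, skip
    visit 12 (parent 3)
      12–3: parent, skip
    visit 5 (parent 3)
      5–3: parent, skip
No non-parent visited neighbor found — the graph is a forest.

No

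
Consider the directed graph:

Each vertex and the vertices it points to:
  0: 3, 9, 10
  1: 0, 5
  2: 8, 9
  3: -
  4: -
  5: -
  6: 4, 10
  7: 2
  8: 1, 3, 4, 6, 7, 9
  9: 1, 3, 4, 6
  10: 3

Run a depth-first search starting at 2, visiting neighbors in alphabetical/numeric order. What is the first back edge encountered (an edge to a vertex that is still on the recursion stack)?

9→1

DFS from 2 (visiting neighbors in alphabetical/numeric order); mark gray on enter, black on exit:
2 gray
  8 gray
    1 gray
      0 gray
        3 gray
        3 black
        9 gray
          9→1: 1 is gray → back edge
First back edge: 9 → 1.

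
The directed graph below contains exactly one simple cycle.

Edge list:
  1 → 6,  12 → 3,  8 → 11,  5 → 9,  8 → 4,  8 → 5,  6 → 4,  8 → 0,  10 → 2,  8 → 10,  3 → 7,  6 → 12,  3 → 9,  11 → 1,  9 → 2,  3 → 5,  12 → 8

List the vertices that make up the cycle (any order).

1, 6, 8, 11, 12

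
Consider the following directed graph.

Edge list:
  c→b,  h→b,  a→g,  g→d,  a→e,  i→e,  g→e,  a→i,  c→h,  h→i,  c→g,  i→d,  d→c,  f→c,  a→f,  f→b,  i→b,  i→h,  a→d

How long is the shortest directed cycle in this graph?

For each vertex v, BFS finds the shortest path from v back to v.
The shortest such closed walk is i → h → i, length 2.

2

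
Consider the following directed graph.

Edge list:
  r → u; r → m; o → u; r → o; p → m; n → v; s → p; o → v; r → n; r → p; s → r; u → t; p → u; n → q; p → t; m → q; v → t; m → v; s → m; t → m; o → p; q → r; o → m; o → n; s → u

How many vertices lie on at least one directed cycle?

A vertex is on a directed cycle iff it belongs to a strongly connected component of size ≥ 2 (or has a self-loop).
The vertices on cycles are {m, n, o, p, q, r, t, u, v} — 9 in total.

9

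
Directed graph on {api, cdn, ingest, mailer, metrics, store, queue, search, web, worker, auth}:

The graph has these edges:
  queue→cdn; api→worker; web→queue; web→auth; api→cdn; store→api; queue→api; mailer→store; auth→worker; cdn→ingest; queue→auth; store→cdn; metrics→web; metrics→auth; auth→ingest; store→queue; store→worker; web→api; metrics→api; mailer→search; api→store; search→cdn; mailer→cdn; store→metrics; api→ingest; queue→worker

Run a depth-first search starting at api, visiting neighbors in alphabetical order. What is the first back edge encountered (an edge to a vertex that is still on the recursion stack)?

DFS from api (visiting neighbors in alphabetical order); mark gray on enter, black on exit:
api gray
  cdn gray
    ingest gray
    ingest black
  cdn black
  api→ingest: ingest black — skip
  store gray
    store→api: api is gray → back edge
First back edge: store → api.

store→api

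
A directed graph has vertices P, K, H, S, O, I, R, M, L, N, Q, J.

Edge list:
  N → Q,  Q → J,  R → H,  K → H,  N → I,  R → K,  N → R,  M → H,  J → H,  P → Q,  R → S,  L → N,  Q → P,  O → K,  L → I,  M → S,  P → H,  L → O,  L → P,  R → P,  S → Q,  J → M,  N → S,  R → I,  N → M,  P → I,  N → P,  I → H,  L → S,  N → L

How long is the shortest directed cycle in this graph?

For each vertex v, BFS finds the shortest path from v back to v.
The shortest such closed walk is L → N → L, length 2.

2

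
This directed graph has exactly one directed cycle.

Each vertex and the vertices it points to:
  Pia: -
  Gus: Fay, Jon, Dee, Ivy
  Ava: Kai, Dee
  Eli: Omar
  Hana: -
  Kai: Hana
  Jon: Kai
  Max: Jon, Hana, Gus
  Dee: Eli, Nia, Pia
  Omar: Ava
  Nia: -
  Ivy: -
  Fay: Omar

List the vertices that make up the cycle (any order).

Ava, Dee, Eli, Omar

DFS with gray/black marking from Dee:
Dee gray
  Eli gray
    Omar gray
      Ava gray
        Kai gray
          Hana gray
          Hana black
        Kai black
        Ava→Dee: Dee is gray → back edge
Back edge closes the cycle Dee → Eli → Omar → Ava → Dee; its vertices are {Ava, Dee, Eli, Omar}.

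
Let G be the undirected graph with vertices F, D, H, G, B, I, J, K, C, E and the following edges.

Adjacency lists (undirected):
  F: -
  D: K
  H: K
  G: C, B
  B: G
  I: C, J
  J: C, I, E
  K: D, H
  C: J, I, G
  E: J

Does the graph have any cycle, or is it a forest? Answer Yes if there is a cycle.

Yes

DFS, tracking each vertex's parent; an edge to a visited non-parent vertex closes a cycle.
Start from H:
visit H (parent –)
  visit K (parent H)
    visit D (parent K)
      D–K: parent, skip
    K–H: parent, skip
visit F (parent –)
visit G (parent –)
  visit C (parent G)
    visit J (parent C)
      J–C: parent, skip
      visit I (parent J)
        I–C: C visited and ≠ parent → cycle
Cycle: C – J – I – C.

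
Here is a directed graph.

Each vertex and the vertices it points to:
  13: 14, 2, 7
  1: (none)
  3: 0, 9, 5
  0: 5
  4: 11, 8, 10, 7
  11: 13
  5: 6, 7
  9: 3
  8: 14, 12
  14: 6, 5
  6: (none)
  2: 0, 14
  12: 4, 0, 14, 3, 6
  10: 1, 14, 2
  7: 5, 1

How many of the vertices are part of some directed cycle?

7

A vertex is on a directed cycle iff it belongs to a strongly connected component of size ≥ 2 (or has a self-loop).
The vertices on cycles are {3, 4, 5, 7, 8, 9, 12} — 7 in total.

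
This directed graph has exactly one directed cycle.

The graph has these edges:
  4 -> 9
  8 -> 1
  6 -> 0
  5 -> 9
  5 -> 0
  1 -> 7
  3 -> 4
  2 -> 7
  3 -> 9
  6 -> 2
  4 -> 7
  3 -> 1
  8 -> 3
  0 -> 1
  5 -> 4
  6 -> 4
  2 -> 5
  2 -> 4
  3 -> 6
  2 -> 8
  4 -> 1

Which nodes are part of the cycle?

2, 3, 6, 8

DFS with gray/black marking from 3:
3 gray
  6 gray
    4 gray
      1 gray
        7 gray
        7 black
      1 black
      9 gray
      9 black
      4→7: 7 black — skip
    4 black
    0 gray
      0→1: 1 black — skip
    0 black
    2 gray
      8 gray
        8→1: 1 black — skip
        8→3: 3 is gray → back edge
Back edge closes the cycle 3 → 6 → 2 → 8 → 3; its vertices are {2, 3, 6, 8}.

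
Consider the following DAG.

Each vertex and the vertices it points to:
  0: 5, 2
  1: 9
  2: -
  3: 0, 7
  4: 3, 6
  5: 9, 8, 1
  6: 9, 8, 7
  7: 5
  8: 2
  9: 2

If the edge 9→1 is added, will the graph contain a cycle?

Yes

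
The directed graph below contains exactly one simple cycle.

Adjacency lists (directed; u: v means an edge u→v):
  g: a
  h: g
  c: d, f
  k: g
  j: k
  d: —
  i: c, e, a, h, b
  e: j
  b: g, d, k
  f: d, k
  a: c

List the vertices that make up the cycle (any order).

a, c, f, g, k

DFS with gray/black marking from a:
a gray
  c gray
    d gray
    d black
    f gray
      f→d: d black — skip
      k gray
        g gray
          g→a: a is gray → back edge
Back edge closes the cycle a → c → f → k → g → a; its vertices are {a, c, f, g, k}.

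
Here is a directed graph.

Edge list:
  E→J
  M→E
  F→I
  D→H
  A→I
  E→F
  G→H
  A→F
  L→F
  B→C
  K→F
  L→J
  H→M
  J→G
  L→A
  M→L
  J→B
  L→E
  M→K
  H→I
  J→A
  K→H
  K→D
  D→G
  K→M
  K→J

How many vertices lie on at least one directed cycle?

8

A vertex is on a directed cycle iff it belongs to a strongly connected component of size ≥ 2 (or has a self-loop).
The vertices on cycles are {D, E, G, H, J, K, L, M} — 8 in total.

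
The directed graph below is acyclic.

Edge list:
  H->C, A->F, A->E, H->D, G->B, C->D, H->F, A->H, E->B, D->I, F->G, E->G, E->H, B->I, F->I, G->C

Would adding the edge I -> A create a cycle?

Adding I→A creates a cycle iff A can already reach I.
Path from A: A → F → I.
So A → … → I → A is a cycle.

Yes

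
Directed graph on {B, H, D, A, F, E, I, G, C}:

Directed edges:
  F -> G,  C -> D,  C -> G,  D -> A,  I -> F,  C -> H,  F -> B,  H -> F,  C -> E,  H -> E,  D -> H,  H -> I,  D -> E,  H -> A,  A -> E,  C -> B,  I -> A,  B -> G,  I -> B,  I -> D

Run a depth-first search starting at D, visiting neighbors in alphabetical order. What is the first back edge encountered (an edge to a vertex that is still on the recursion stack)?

DFS from D (visiting neighbors in alphabetical order); mark gray on enter, black on exit:
D gray
  A gray
    E gray
    E black
  A black
  D→E: E black — skip
  H gray
    H→A: A black — skip
    H→E: E black — skip
    F gray
      B gray
        G gray
        G black
      B black
      F→G: G black — skip
    F black
    I gray
      I→A: A black — skip
      I→B: B black — skip
      I→D: D is gray → back edge
First back edge: I → D.

I->D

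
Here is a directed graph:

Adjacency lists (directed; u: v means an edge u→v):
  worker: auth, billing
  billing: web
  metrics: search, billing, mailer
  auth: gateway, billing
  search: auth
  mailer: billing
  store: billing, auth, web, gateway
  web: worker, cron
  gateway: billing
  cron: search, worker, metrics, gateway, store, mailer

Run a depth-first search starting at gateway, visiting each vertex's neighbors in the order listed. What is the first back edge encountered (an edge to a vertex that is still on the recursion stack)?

DFS from gateway (visiting each vertex's neighbors in the order listed); mark gray on enter, black on exit:
gateway gray
  billing gray
    web gray
      worker gray
        auth gray
          auth→gateway: gateway is gray → back edge
First back edge: auth → gateway.

auth->gateway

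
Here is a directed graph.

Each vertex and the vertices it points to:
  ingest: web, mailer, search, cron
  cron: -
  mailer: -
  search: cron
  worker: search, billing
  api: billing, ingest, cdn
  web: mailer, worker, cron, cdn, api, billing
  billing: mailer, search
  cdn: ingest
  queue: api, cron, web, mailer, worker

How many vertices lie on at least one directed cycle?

4

A vertex is on a directed cycle iff it belongs to a strongly connected component of size ≥ 2 (or has a self-loop).
The vertices on cycles are {api, cdn, web, ingest} — 4 in total.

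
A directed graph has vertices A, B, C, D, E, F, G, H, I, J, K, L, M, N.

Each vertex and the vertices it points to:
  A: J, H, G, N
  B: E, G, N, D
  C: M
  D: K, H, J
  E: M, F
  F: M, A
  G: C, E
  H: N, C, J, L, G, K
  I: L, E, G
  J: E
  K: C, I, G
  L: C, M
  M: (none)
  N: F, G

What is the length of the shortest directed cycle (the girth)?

3

For each vertex v, BFS finds the shortest path from v back to v.
The shortest such closed walk is N → F → A → N, length 3.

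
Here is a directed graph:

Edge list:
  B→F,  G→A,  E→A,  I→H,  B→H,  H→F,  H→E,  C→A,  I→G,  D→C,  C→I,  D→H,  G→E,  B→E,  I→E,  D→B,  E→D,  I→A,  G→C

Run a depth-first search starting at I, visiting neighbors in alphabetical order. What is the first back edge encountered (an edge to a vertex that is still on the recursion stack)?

B->E

DFS from I (visiting neighbors in alphabetical order); mark gray on enter, black on exit:
I gray
  A gray
  A black
  E gray
    E→A: A black — skip
    D gray
      B gray
        B→E: E is gray → back edge
First back edge: B → E.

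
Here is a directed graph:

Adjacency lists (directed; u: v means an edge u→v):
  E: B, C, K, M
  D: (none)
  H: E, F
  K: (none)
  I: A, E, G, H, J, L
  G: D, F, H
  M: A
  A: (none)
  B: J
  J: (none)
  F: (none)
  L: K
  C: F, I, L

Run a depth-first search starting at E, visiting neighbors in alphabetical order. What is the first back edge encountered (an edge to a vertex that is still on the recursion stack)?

I->E

DFS from E (visiting neighbors in alphabetical order); mark gray on enter, black on exit:
E gray
  B gray
    J gray
    J black
  B black
  C gray
    F gray
    F black
    I gray
      A gray
      A black
      I→E: E is gray → back edge
First back edge: I → E.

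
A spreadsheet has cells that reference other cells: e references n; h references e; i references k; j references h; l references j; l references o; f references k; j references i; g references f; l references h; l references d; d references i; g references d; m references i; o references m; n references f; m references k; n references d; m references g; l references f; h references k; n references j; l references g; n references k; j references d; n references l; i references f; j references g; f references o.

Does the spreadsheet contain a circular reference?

Yes

DFS with white/gray/black marking, starting from f:
f gray
  k gray
  k black
  o gray
    m gray
      m→k: k black — skip
      g gray
        d gray
          i gray
            i→k: k black — skip
            i→f: f is gray → back edge
Back edge found, so a cycle exists: f → o → m → g → d → i → f.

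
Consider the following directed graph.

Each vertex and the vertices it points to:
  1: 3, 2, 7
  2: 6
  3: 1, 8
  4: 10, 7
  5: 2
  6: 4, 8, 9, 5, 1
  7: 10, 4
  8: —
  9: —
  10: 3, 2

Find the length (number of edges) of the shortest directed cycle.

2

For each vertex v, BFS finds the shortest path from v back to v.
The shortest such closed walk is 1 → 3 → 1, length 2.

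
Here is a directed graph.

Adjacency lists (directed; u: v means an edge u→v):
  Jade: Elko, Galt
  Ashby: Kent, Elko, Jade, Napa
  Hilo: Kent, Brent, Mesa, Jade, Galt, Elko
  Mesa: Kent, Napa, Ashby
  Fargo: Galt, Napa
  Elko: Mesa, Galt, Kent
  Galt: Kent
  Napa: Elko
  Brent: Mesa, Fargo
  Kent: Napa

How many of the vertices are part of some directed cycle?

7

A vertex is on a directed cycle iff it belongs to a strongly connected component of size ≥ 2 (or has a self-loop).
The vertices on cycles are {Elko, Galt, Jade, Kent, Mesa, Napa, Ashby} — 7 in total.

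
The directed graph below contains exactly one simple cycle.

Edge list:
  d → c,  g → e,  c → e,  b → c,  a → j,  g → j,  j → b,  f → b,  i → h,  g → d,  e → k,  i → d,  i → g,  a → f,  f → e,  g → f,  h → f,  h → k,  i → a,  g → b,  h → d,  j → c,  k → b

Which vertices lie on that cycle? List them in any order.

DFS with gray/black marking from k:
k gray
  b gray
    c gray
      e gray
        e→k: k is gray → back edge
Back edge closes the cycle k → b → c → e → k; its vertices are {b, c, e, k}.

b, c, e, k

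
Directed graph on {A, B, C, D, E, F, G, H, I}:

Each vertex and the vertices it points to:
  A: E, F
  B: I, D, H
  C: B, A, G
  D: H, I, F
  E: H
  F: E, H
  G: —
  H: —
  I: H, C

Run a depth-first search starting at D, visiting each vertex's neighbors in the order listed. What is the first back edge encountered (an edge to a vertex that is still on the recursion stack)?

B→I

DFS from D (visiting each vertex's neighbors in the order listed); mark gray on enter, black on exit:
D gray
  H gray
  H black
  I gray
    I→H: H black — skip
    C gray
      B gray
        B→I: I is gray → back edge
First back edge: B → I.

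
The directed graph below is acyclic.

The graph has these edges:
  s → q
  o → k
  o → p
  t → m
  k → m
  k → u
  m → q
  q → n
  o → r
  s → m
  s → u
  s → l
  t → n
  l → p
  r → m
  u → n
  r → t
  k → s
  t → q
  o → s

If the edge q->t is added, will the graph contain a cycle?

Yes

Adding q→t creates a cycle iff t can already reach q.
Path from t: t → q.
So t → … → q → t is a cycle.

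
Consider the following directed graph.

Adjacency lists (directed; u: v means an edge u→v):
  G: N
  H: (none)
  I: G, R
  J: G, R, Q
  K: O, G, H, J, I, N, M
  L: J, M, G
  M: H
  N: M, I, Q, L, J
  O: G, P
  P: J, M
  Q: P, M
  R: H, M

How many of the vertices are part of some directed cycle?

7

A vertex is on a directed cycle iff it belongs to a strongly connected component of size ≥ 2 (or has a self-loop).
The vertices on cycles are {G, I, J, L, N, P, Q} — 7 in total.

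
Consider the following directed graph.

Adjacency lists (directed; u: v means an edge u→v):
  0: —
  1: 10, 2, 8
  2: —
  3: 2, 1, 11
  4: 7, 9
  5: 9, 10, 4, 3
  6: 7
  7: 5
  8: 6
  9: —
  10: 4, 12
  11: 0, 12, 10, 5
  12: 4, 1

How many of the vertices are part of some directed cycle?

A vertex is on a directed cycle iff it belongs to a strongly connected component of size ≥ 2 (or has a self-loop).
The vertices on cycles are {1, 3, 4, 5, 6, 7, 8, 10, 11, 12} — 10 in total.

10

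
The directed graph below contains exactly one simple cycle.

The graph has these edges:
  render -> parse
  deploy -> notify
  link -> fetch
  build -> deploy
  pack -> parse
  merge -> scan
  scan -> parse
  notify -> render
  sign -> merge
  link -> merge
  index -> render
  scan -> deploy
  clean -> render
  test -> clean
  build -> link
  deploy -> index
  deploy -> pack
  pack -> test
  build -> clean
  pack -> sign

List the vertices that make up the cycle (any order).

pack, scan, sign, merge, deploy

DFS with gray/black marking from deploy:
deploy gray
  pack gray
    parse gray
    parse black
    test gray
      clean gray
        render gray
          render→parse: parse black — skip
        render black
      clean black
    test black
    sign gray
      merge gray
        scan gray
          scan→deploy: deploy is gray → back edge
Back edge closes the cycle deploy → pack → sign → merge → scan → deploy; its vertices are {pack, scan, sign, merge, deploy}.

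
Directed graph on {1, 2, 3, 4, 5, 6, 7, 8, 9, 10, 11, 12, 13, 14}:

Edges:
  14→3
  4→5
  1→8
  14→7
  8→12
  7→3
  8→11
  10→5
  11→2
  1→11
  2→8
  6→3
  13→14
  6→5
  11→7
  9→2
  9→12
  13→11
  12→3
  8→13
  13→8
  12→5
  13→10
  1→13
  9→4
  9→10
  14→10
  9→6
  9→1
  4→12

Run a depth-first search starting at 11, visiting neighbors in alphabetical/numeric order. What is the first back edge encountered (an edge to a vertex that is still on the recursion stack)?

8→11

DFS from 11 (visiting neighbors in alphabetical/numeric order); mark gray on enter, black on exit:
11 gray
  2 gray
    8 gray
      8→11: 11 is gray → back edge
First back edge: 8 → 11.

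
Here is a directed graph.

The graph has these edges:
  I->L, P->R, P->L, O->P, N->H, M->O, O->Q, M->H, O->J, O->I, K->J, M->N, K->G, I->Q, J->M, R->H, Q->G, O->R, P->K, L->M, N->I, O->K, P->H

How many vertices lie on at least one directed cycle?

8

A vertex is on a directed cycle iff it belongs to a strongly connected component of size ≥ 2 (or has a self-loop).
The vertices on cycles are {I, J, K, L, M, N, O, P} — 8 in total.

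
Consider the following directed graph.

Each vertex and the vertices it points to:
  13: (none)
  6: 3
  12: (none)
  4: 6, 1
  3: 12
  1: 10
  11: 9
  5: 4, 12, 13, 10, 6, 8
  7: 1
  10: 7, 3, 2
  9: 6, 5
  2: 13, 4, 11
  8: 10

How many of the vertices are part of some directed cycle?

9

A vertex is on a directed cycle iff it belongs to a strongly connected component of size ≥ 2 (or has a self-loop).
The vertices on cycles are {1, 2, 4, 5, 7, 8, 9, 10, 11} — 9 in total.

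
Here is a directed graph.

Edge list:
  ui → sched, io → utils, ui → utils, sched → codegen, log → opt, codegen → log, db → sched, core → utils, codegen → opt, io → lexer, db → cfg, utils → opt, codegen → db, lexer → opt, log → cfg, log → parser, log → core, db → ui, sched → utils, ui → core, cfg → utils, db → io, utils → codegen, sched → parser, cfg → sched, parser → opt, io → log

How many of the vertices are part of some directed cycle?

A vertex is on a directed cycle iff it belongs to a strongly connected component of size ≥ 2 (or has a self-loop).
The vertices on cycles are {db, io, ui, cfg, log, core, sched, utils, codegen} — 9 in total.

9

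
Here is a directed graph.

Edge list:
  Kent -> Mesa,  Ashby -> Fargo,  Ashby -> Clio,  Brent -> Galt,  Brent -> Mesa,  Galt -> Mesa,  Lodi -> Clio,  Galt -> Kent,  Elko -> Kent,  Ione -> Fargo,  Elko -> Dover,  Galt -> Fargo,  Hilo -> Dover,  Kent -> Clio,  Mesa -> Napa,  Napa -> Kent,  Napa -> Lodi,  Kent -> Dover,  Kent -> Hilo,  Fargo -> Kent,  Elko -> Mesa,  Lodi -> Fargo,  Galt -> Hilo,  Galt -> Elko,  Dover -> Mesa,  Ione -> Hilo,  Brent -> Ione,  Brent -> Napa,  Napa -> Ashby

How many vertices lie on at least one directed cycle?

8

A vertex is on a directed cycle iff it belongs to a strongly connected component of size ≥ 2 (or has a self-loop).
The vertices on cycles are {Hilo, Kent, Lodi, Mesa, Napa, Ashby, Dover, Fargo} — 8 in total.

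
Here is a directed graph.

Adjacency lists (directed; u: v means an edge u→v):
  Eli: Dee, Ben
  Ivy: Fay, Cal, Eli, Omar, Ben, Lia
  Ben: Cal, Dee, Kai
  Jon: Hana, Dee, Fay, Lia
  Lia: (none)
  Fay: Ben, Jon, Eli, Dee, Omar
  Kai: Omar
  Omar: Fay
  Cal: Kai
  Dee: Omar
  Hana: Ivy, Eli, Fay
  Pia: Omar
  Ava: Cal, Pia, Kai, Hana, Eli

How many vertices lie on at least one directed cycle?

A vertex is on a directed cycle iff it belongs to a strongly connected component of size ≥ 2 (or has a self-loop).
The vertices on cycles are {Ben, Cal, Dee, Eli, Fay, Ivy, Jon, Kai, Hana, Omar} — 10 in total.

10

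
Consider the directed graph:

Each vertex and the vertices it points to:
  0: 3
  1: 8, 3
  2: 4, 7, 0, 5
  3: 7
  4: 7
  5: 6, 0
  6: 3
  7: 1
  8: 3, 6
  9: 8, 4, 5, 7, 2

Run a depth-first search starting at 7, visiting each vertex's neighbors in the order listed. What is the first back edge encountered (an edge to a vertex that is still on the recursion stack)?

3→7

DFS from 7 (visiting each vertex's neighbors in the order listed); mark gray on enter, black on exit:
7 gray
  1 gray
    8 gray
      3 gray
        3→7: 7 is gray → back edge
First back edge: 3 → 7.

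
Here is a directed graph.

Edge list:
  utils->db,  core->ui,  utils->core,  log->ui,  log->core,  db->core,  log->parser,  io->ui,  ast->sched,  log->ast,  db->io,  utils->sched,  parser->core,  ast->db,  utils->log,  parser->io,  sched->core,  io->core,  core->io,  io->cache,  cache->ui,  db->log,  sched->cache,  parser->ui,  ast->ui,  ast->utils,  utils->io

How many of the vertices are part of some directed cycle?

6

A vertex is on a directed cycle iff it belongs to a strongly connected component of size ≥ 2 (or has a self-loop).
The vertices on cycles are {db, io, ast, log, core, utils} — 6 in total.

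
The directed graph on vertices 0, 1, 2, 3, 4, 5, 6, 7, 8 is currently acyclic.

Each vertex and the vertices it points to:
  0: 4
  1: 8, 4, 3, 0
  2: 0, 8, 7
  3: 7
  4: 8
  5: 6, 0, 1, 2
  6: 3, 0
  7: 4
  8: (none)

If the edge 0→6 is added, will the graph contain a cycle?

Yes

Adding 0→6 creates a cycle iff 6 can already reach 0.
Path from 6: 6 → 0.
So 6 → … → 0 → 6 is a cycle.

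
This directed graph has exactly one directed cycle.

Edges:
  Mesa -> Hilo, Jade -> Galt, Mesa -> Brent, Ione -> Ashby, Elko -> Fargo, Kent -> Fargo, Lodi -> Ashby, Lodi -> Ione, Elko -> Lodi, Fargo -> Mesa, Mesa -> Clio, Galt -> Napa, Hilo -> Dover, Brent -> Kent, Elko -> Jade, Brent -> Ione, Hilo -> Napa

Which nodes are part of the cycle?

DFS with gray/black marking from Fargo:
Fargo gray
  Mesa gray
    Clio gray
    Clio black
    Brent gray
      Kent gray
        Kent→Fargo: Fargo is gray → back edge
Back edge closes the cycle Fargo → Mesa → Brent → Kent → Fargo; its vertices are {Kent, Mesa, Brent, Fargo}.

Kent, Mesa, Brent, Fargo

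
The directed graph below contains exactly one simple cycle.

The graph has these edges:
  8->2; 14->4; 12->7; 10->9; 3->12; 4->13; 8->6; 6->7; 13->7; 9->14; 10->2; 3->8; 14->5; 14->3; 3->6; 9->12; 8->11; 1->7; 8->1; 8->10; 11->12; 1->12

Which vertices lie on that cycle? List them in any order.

DFS with gray/black marking from 3:
3 gray
  6 gray
    7 gray
    7 black
  6 black
  8 gray
    11 gray
      12 gray
        12→7: 7 black — skip
      12 black
    11 black
    2 gray
    2 black
    10 gray
      10→2: 2 black — skip
      9 gray
        9→12: 12 black — skip
        14 gray
          4 gray
            13 gray
              13→7: 7 black — skip
            13 black
          4 black
          14→3: 3 is gray → back edge
Back edge closes the cycle 3 → 8 → 10 → 9 → 14 → 3; its vertices are {3, 8, 9, 10, 14}.

3, 8, 9, 10, 14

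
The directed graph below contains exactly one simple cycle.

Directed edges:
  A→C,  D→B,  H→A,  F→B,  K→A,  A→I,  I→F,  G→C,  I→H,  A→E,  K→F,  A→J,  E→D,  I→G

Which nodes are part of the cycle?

DFS with gray/black marking from A:
A gray
  E gray
    D gray
      B gray
      B black
    D black
  E black
  I gray
    F gray
      F→B: B black — skip
    F black
    G gray
      C gray
      C black
    G black
    H gray
      H→A: A is gray → back edge
Back edge closes the cycle A → I → H → A; its vertices are {A, H, I}.

A, H, I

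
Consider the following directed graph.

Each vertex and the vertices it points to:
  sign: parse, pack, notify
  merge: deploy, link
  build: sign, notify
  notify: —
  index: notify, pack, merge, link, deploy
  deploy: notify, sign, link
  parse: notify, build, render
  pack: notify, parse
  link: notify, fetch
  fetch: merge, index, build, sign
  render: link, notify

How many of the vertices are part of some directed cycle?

A vertex is on a directed cycle iff it belongs to a strongly connected component of size ≥ 2 (or has a self-loop).
The vertices on cycles are {link, pack, sign, build, fetch, index, merge, parse, deploy, render} — 10 in total.

10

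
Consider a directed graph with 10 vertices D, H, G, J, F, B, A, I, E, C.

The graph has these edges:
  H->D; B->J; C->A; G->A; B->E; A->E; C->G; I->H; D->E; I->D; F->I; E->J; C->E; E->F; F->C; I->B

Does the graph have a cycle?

DFS with white/gray/black marking, starting from I:
I gray
  D gray
    E gray
      J gray
      J black
      F gray
        F→I: I is gray → back edge
Back edge found, so a cycle exists: I → D → E → F → I.

Yes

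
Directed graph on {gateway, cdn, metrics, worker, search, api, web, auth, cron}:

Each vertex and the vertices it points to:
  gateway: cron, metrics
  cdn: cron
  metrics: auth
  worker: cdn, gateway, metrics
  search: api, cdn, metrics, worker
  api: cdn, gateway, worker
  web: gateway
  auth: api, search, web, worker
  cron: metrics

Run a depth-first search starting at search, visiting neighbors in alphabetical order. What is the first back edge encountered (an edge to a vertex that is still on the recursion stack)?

auth→api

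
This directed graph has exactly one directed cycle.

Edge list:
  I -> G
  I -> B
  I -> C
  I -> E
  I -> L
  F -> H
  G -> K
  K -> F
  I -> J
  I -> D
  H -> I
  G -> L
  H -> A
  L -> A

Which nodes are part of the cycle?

DFS with gray/black marking from I:
I gray
  D gray
  D black
  G gray
    L gray
      A gray
      A black
    L black
    K gray
      F gray
        H gray
          H→A: A black — skip
          H→I: I is gray → back edge
Back edge closes the cycle I → G → K → F → H → I; its vertices are {F, G, H, I, K}.

F, G, H, I, K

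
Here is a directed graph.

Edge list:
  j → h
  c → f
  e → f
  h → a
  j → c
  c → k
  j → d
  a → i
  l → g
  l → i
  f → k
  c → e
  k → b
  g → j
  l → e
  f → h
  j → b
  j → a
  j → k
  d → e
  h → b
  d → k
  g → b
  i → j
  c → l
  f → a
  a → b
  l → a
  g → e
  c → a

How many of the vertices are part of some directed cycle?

A vertex is on a directed cycle iff it belongs to a strongly connected component of size ≥ 2 (or has a self-loop).
The vertices on cycles are {a, c, d, e, f, g, h, i, j, l} — 10 in total.

10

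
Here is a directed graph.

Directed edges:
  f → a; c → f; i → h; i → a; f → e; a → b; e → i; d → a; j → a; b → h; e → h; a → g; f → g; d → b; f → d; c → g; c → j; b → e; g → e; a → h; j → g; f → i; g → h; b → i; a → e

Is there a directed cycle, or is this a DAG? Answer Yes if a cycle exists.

DFS with white/gray/black marking, starting from a:
a gray
  h gray
  h black
  b gray
    b→h: h black — skip
    i gray
      i→h: h black — skip
      i→a: a is gray → back edge
Back edge found, so a cycle exists: a → b → i → a.

Yes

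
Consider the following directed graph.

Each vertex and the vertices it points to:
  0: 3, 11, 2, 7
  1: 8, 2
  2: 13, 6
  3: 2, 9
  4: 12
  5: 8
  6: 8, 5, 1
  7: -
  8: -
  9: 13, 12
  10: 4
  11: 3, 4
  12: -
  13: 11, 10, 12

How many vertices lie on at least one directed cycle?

A vertex is on a directed cycle iff it belongs to a strongly connected component of size ≥ 2 (or has a self-loop).
The vertices on cycles are {1, 2, 3, 6, 9, 11, 13} — 7 in total.

7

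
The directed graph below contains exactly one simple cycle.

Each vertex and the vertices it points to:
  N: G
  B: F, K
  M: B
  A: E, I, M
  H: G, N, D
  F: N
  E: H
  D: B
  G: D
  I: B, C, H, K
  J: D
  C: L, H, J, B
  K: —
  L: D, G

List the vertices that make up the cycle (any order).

B, D, F, G, N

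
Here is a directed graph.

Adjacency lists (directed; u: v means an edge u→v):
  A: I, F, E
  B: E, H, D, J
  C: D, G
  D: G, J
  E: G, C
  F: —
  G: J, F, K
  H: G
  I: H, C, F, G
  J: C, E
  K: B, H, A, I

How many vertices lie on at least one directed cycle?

10

A vertex is on a directed cycle iff it belongs to a strongly connected component of size ≥ 2 (or has a self-loop).
The vertices on cycles are {A, B, C, D, E, G, H, I, J, K} — 10 in total.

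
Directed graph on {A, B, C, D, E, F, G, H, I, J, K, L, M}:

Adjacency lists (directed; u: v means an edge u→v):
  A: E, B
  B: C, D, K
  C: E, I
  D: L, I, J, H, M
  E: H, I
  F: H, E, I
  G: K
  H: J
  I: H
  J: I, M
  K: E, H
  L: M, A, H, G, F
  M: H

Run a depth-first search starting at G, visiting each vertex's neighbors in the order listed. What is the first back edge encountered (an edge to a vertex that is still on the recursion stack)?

DFS from G (visiting each vertex's neighbors in the order listed); mark gray on enter, black on exit:
G gray
  K gray
    E gray
      H gray
        J gray
          I gray
            I→H: H is gray → back edge
First back edge: I → H.

I→H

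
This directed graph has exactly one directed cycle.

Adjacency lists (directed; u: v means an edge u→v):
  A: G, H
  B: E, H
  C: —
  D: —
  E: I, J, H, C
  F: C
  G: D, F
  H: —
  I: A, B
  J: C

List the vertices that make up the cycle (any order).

DFS with gray/black marking from I:
I gray
  A gray
    G gray
      D gray
      D black
      F gray
        C gray
        C black
      F black
    G black
    H gray
    H black
  A black
  B gray
    E gray
      E→I: I is gray → back edge
Back edge closes the cycle I → B → E → I; its vertices are {B, E, I}.

B, E, I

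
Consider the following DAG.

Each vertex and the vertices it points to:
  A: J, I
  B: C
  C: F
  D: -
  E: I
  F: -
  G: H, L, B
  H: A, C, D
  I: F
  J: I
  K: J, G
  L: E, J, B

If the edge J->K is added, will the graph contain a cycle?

Yes

Adding J→K creates a cycle iff K can already reach J.
Path from K: K → J.
So K → … → J → K is a cycle.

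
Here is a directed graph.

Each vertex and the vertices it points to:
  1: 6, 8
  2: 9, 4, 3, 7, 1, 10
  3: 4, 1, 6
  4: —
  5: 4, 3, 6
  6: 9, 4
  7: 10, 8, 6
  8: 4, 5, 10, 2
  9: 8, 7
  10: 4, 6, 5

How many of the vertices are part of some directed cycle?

9

A vertex is on a directed cycle iff it belongs to a strongly connected component of size ≥ 2 (or has a self-loop).
The vertices on cycles are {1, 2, 3, 5, 6, 7, 8, 9, 10} — 9 in total.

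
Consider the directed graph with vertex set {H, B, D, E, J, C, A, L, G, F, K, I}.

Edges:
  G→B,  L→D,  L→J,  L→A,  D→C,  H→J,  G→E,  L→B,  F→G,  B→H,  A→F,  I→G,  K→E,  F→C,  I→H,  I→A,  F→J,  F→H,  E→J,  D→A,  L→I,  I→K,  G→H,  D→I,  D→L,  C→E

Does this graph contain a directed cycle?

DFS with white/gray/black marking, starting from F:
F gray
  G gray
    H gray
      J gray
      J black
    H black
    B gray
      B→H: H black — skip
    B black
    E gray
      E→J: J black — skip
    E black
  G black
  F→J: J black — skip
  F→H: H black — skip
  C gray
    C→E: E black — skip
  C black
F black
D gray
  L gray
    L→J: J black — skip
    L→B: B black — skip
    A gray
      A→F: F black — skip
    A black
    L→D: D is gray → back edge
Back edge found, so a cycle exists: D → L → D.

Yes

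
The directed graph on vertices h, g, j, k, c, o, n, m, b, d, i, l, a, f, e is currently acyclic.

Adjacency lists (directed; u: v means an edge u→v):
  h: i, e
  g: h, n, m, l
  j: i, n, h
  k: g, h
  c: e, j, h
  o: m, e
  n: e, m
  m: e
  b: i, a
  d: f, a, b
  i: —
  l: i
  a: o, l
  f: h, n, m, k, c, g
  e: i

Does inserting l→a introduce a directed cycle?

Adding l→a creates a cycle iff a can already reach l.
Path from a: a → l.
So a → … → l → a is a cycle.

Yes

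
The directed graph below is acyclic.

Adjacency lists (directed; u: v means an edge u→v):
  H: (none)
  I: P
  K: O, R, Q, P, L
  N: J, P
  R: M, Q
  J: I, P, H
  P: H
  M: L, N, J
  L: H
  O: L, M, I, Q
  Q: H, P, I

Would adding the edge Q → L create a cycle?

No

Adding Q→L creates a cycle iff L can already reach Q.
Explore from L: no path reaches Q. The graph stays acyclic.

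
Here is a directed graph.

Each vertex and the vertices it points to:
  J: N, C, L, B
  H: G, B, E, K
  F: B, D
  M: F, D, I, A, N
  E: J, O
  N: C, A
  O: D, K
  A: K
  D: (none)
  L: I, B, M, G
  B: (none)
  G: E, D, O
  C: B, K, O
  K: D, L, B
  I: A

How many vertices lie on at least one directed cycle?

A vertex is on a directed cycle iff it belongs to a strongly connected component of size ≥ 2 (or has a self-loop).
The vertices on cycles are {A, C, E, G, I, J, K, L, M, N, O} — 11 in total.

11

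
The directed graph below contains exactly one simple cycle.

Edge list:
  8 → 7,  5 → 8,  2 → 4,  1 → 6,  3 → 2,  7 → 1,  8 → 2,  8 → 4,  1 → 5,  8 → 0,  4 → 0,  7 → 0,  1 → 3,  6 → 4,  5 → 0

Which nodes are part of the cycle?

1, 5, 7, 8

DFS with gray/black marking from 1:
1 gray
  5 gray
    8 gray
      2 gray
        4 gray
          0 gray
          0 black
        4 black
      2 black
      8→0: 0 black — skip
      8→4: 4 black — skip
      7 gray
        7→0: 0 black — skip
        7→1: 1 is gray → back edge
Back edge closes the cycle 1 → 5 → 8 → 7 → 1; its vertices are {1, 5, 7, 8}.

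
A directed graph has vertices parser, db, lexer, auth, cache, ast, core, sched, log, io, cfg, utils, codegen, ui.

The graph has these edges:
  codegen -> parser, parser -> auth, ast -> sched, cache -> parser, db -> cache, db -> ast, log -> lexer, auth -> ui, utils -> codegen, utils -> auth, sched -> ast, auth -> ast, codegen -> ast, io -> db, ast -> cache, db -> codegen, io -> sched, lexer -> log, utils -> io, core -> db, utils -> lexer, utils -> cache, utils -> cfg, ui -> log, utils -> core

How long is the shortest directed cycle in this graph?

2

For each vertex v, BFS finds the shortest path from v back to v.
The shortest such closed walk is lexer → log → lexer, length 2.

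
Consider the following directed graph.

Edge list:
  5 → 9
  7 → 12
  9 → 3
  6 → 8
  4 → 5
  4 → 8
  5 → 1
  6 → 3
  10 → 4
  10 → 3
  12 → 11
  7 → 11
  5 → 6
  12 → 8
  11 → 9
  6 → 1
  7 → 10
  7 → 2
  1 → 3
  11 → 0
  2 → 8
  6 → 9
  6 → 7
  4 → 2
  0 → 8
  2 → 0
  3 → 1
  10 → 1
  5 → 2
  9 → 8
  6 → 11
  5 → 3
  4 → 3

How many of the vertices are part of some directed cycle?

7

A vertex is on a directed cycle iff it belongs to a strongly connected component of size ≥ 2 (or has a self-loop).
The vertices on cycles are {1, 3, 4, 5, 6, 7, 10} — 7 in total.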